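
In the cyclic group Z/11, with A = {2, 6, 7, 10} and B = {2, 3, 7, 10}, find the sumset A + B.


Work in Z/11Z: reduce every sum a + b modulo 11.
Enumerate all 16 pairs:
a = 2: 2+2=4, 2+3=5, 2+7=9, 2+10=1
a = 6: 6+2=8, 6+3=9, 6+7=2, 6+10=5
a = 7: 7+2=9, 7+3=10, 7+7=3, 7+10=6
a = 10: 10+2=1, 10+3=2, 10+7=6, 10+10=9
Distinct residues collected: {1, 2, 3, 4, 5, 6, 8, 9, 10}
|A + B| = 9 (out of 11 total residues).

A + B = {1, 2, 3, 4, 5, 6, 8, 9, 10}


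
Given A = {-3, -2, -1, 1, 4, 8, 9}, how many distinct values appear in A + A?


A + A = {a + a' : a, a' ∈ A}; |A| = 7.
General bounds: 2|A| - 1 ≤ |A + A| ≤ |A|(|A|+1)/2, i.e. 13 ≤ |A + A| ≤ 28.
Lower bound 2|A|-1 is attained iff A is an arithmetic progression.
Enumerate sums a + a' for a ≤ a' (symmetric, so this suffices):
a = -3: -3+-3=-6, -3+-2=-5, -3+-1=-4, -3+1=-2, -3+4=1, -3+8=5, -3+9=6
a = -2: -2+-2=-4, -2+-1=-3, -2+1=-1, -2+4=2, -2+8=6, -2+9=7
a = -1: -1+-1=-2, -1+1=0, -1+4=3, -1+8=7, -1+9=8
a = 1: 1+1=2, 1+4=5, 1+8=9, 1+9=10
a = 4: 4+4=8, 4+8=12, 4+9=13
a = 8: 8+8=16, 8+9=17
a = 9: 9+9=18
Distinct sums: {-6, -5, -4, -3, -2, -1, 0, 1, 2, 3, 5, 6, 7, 8, 9, 10, 12, 13, 16, 17, 18}
|A + A| = 21

|A + A| = 21


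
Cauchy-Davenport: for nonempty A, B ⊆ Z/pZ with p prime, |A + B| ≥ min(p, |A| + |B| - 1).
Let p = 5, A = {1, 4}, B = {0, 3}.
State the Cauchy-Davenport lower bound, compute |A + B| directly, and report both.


Cauchy-Davenport: |A + B| ≥ min(p, |A| + |B| - 1) for A, B nonempty in Z/pZ.
|A| = 2, |B| = 2, p = 5.
CD lower bound = min(5, 2 + 2 - 1) = min(5, 3) = 3.
Compute A + B mod 5 directly:
a = 1: 1+0=1, 1+3=4
a = 4: 4+0=4, 4+3=2
A + B = {1, 2, 4}, so |A + B| = 3.
Verify: 3 ≥ 3? Yes ✓.

CD lower bound = 3, actual |A + B| = 3.


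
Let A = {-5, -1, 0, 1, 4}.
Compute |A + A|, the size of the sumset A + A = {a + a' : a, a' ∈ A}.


A + A = {a + a' : a, a' ∈ A}; |A| = 5.
General bounds: 2|A| - 1 ≤ |A + A| ≤ |A|(|A|+1)/2, i.e. 9 ≤ |A + A| ≤ 15.
Lower bound 2|A|-1 is attained iff A is an arithmetic progression.
Enumerate sums a + a' for a ≤ a' (symmetric, so this suffices):
a = -5: -5+-5=-10, -5+-1=-6, -5+0=-5, -5+1=-4, -5+4=-1
a = -1: -1+-1=-2, -1+0=-1, -1+1=0, -1+4=3
a = 0: 0+0=0, 0+1=1, 0+4=4
a = 1: 1+1=2, 1+4=5
a = 4: 4+4=8
Distinct sums: {-10, -6, -5, -4, -2, -1, 0, 1, 2, 3, 4, 5, 8}
|A + A| = 13

|A + A| = 13


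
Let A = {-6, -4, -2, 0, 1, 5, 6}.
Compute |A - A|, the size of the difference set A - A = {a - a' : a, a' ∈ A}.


A - A = {a - a' : a, a' ∈ A}; |A| = 7.
Bounds: 2|A|-1 ≤ |A - A| ≤ |A|² - |A| + 1, i.e. 13 ≤ |A - A| ≤ 43.
Note: 0 ∈ A - A always (from a - a). The set is symmetric: if d ∈ A - A then -d ∈ A - A.
Enumerate nonzero differences d = a - a' with a > a' (then include -d):
Positive differences: {1, 2, 3, 4, 5, 6, 7, 8, 9, 10, 11, 12}
Full difference set: {0} ∪ (positive diffs) ∪ (negative diffs).
|A - A| = 1 + 2·12 = 25 (matches direct enumeration: 25).

|A - A| = 25


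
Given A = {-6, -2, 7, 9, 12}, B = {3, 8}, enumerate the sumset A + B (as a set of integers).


A + B = {a + b : a ∈ A, b ∈ B}.
Enumerate all |A|·|B| = 5·2 = 10 pairs (a, b) and collect distinct sums.
a = -6: -6+3=-3, -6+8=2
a = -2: -2+3=1, -2+8=6
a = 7: 7+3=10, 7+8=15
a = 9: 9+3=12, 9+8=17
a = 12: 12+3=15, 12+8=20
Collecting distinct sums: A + B = {-3, 1, 2, 6, 10, 12, 15, 17, 20}
|A + B| = 9

A + B = {-3, 1, 2, 6, 10, 12, 15, 17, 20}


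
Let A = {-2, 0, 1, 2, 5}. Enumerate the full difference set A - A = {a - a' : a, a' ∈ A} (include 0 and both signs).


A - A = {a - a' : a, a' ∈ A}.
Compute a - a' for each ordered pair (a, a'):
a = -2: -2--2=0, -2-0=-2, -2-1=-3, -2-2=-4, -2-5=-7
a = 0: 0--2=2, 0-0=0, 0-1=-1, 0-2=-2, 0-5=-5
a = 1: 1--2=3, 1-0=1, 1-1=0, 1-2=-1, 1-5=-4
a = 2: 2--2=4, 2-0=2, 2-1=1, 2-2=0, 2-5=-3
a = 5: 5--2=7, 5-0=5, 5-1=4, 5-2=3, 5-5=0
Collecting distinct values (and noting 0 appears from a-a):
A - A = {-7, -5, -4, -3, -2, -1, 0, 1, 2, 3, 4, 5, 7}
|A - A| = 13

A - A = {-7, -5, -4, -3, -2, -1, 0, 1, 2, 3, 4, 5, 7}


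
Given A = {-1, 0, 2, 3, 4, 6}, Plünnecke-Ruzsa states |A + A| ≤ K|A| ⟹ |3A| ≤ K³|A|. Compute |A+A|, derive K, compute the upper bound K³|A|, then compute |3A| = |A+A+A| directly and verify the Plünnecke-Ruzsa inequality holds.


|A| = 6.
Step 1: Compute A + A by enumerating all 36 pairs.
A + A = {-2, -1, 0, 1, 2, 3, 4, 5, 6, 7, 8, 9, 10, 12}, so |A + A| = 14.
Step 2: Doubling constant K = |A + A|/|A| = 14/6 = 14/6 ≈ 2.3333.
Step 3: Plünnecke-Ruzsa gives |3A| ≤ K³·|A| = (2.3333)³ · 6 ≈ 76.2222.
Step 4: Compute 3A = A + A + A directly by enumerating all triples (a,b,c) ∈ A³; |3A| = 21.
Step 5: Check 21 ≤ 76.2222? Yes ✓.

K = 14/6, Plünnecke-Ruzsa bound K³|A| ≈ 76.2222, |3A| = 21, inequality holds.


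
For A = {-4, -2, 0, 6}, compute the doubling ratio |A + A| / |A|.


|A| = 4.
Compute A + A by enumerating all 16 pairs.
A + A = {-8, -6, -4, -2, 0, 2, 4, 6, 12}, so |A + A| = 9.
K = |A + A| / |A| = 9/4 (already in lowest terms) ≈ 2.2500.
Reference: AP of size 4 gives K = 7/4 ≈ 1.7500; a fully generic set of size 4 gives K ≈ 2.5000.

|A| = 4, |A + A| = 9, K = 9/4.


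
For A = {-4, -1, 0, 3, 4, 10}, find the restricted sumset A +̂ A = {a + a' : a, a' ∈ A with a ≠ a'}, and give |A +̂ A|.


Restricted sumset: A +̂ A = {a + a' : a ∈ A, a' ∈ A, a ≠ a'}.
Equivalently, take A + A and drop any sum 2a that is achievable ONLY as a + a for a ∈ A (i.e. sums representable only with equal summands).
Enumerate pairs (a, a') with a < a' (symmetric, so each unordered pair gives one sum; this covers all a ≠ a'):
  -4 + -1 = -5
  -4 + 0 = -4
  -4 + 3 = -1
  -4 + 4 = 0
  -4 + 10 = 6
  -1 + 0 = -1
  -1 + 3 = 2
  -1 + 4 = 3
  -1 + 10 = 9
  0 + 3 = 3
  0 + 4 = 4
  0 + 10 = 10
  3 + 4 = 7
  3 + 10 = 13
  4 + 10 = 14
Collected distinct sums: {-5, -4, -1, 0, 2, 3, 4, 6, 7, 9, 10, 13, 14}
|A +̂ A| = 13
(Reference bound: |A +̂ A| ≥ 2|A| - 3 for |A| ≥ 2, with |A| = 6 giving ≥ 9.)

|A +̂ A| = 13


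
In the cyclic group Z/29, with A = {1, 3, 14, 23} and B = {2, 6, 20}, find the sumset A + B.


Work in Z/29Z: reduce every sum a + b modulo 29.
Enumerate all 12 pairs:
a = 1: 1+2=3, 1+6=7, 1+20=21
a = 3: 3+2=5, 3+6=9, 3+20=23
a = 14: 14+2=16, 14+6=20, 14+20=5
a = 23: 23+2=25, 23+6=0, 23+20=14
Distinct residues collected: {0, 3, 5, 7, 9, 14, 16, 20, 21, 23, 25}
|A + B| = 11 (out of 29 total residues).

A + B = {0, 3, 5, 7, 9, 14, 16, 20, 21, 23, 25}


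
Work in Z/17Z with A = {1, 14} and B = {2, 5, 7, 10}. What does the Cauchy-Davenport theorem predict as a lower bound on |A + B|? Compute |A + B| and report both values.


Cauchy-Davenport: |A + B| ≥ min(p, |A| + |B| - 1) for A, B nonempty in Z/pZ.
|A| = 2, |B| = 4, p = 17.
CD lower bound = min(17, 2 + 4 - 1) = min(17, 5) = 5.
Compute A + B mod 17 directly:
a = 1: 1+2=3, 1+5=6, 1+7=8, 1+10=11
a = 14: 14+2=16, 14+5=2, 14+7=4, 14+10=7
A + B = {2, 3, 4, 6, 7, 8, 11, 16}, so |A + B| = 8.
Verify: 8 ≥ 5? Yes ✓.

CD lower bound = 5, actual |A + B| = 8.


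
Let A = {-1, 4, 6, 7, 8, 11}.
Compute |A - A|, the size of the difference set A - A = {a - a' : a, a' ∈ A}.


A - A = {a - a' : a, a' ∈ A}; |A| = 6.
Bounds: 2|A|-1 ≤ |A - A| ≤ |A|² - |A| + 1, i.e. 11 ≤ |A - A| ≤ 31.
Note: 0 ∈ A - A always (from a - a). The set is symmetric: if d ∈ A - A then -d ∈ A - A.
Enumerate nonzero differences d = a - a' with a > a' (then include -d):
Positive differences: {1, 2, 3, 4, 5, 7, 8, 9, 12}
Full difference set: {0} ∪ (positive diffs) ∪ (negative diffs).
|A - A| = 1 + 2·9 = 19 (matches direct enumeration: 19).

|A - A| = 19


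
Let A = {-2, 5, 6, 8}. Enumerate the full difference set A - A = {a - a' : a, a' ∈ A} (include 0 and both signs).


A - A = {a - a' : a, a' ∈ A}.
Compute a - a' for each ordered pair (a, a'):
a = -2: -2--2=0, -2-5=-7, -2-6=-8, -2-8=-10
a = 5: 5--2=7, 5-5=0, 5-6=-1, 5-8=-3
a = 6: 6--2=8, 6-5=1, 6-6=0, 6-8=-2
a = 8: 8--2=10, 8-5=3, 8-6=2, 8-8=0
Collecting distinct values (and noting 0 appears from a-a):
A - A = {-10, -8, -7, -3, -2, -1, 0, 1, 2, 3, 7, 8, 10}
|A - A| = 13

A - A = {-10, -8, -7, -3, -2, -1, 0, 1, 2, 3, 7, 8, 10}


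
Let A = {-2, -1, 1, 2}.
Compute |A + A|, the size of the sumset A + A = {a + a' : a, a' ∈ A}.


A + A = {a + a' : a, a' ∈ A}; |A| = 4.
General bounds: 2|A| - 1 ≤ |A + A| ≤ |A|(|A|+1)/2, i.e. 7 ≤ |A + A| ≤ 10.
Lower bound 2|A|-1 is attained iff A is an arithmetic progression.
Enumerate sums a + a' for a ≤ a' (symmetric, so this suffices):
a = -2: -2+-2=-4, -2+-1=-3, -2+1=-1, -2+2=0
a = -1: -1+-1=-2, -1+1=0, -1+2=1
a = 1: 1+1=2, 1+2=3
a = 2: 2+2=4
Distinct sums: {-4, -3, -2, -1, 0, 1, 2, 3, 4}
|A + A| = 9

|A + A| = 9


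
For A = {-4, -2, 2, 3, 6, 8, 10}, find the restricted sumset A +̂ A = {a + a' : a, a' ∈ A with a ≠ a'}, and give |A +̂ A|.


Restricted sumset: A +̂ A = {a + a' : a ∈ A, a' ∈ A, a ≠ a'}.
Equivalently, take A + A and drop any sum 2a that is achievable ONLY as a + a for a ∈ A (i.e. sums representable only with equal summands).
Enumerate pairs (a, a') with a < a' (symmetric, so each unordered pair gives one sum; this covers all a ≠ a'):
  -4 + -2 = -6
  -4 + 2 = -2
  -4 + 3 = -1
  -4 + 6 = 2
  -4 + 8 = 4
  -4 + 10 = 6
  -2 + 2 = 0
  -2 + 3 = 1
  -2 + 6 = 4
  -2 + 8 = 6
  -2 + 10 = 8
  2 + 3 = 5
  2 + 6 = 8
  2 + 8 = 10
  2 + 10 = 12
  3 + 6 = 9
  3 + 8 = 11
  3 + 10 = 13
  6 + 8 = 14
  6 + 10 = 16
  8 + 10 = 18
Collected distinct sums: {-6, -2, -1, 0, 1, 2, 4, 5, 6, 8, 9, 10, 11, 12, 13, 14, 16, 18}
|A +̂ A| = 18
(Reference bound: |A +̂ A| ≥ 2|A| - 3 for |A| ≥ 2, with |A| = 7 giving ≥ 11.)

|A +̂ A| = 18


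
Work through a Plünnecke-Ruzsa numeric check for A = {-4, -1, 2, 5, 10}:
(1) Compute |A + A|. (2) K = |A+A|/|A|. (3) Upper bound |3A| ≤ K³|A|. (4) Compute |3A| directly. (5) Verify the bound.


|A| = 5.
Step 1: Compute A + A by enumerating all 25 pairs.
A + A = {-8, -5, -2, 1, 4, 6, 7, 9, 10, 12, 15, 20}, so |A + A| = 12.
Step 2: Doubling constant K = |A + A|/|A| = 12/5 = 12/5 ≈ 2.4000.
Step 3: Plünnecke-Ruzsa gives |3A| ≤ K³·|A| = (2.4000)³ · 5 ≈ 69.1200.
Step 4: Compute 3A = A + A + A directly by enumerating all triples (a,b,c) ∈ A³; |3A| = 22.
Step 5: Check 22 ≤ 69.1200? Yes ✓.

K = 12/5, Plünnecke-Ruzsa bound K³|A| ≈ 69.1200, |3A| = 22, inequality holds.


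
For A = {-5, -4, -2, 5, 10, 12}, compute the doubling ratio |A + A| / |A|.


|A| = 6.
Compute A + A by enumerating all 36 pairs.
A + A = {-10, -9, -8, -7, -6, -4, 0, 1, 3, 5, 6, 7, 8, 10, 15, 17, 20, 22, 24}, so |A + A| = 19.
K = |A + A| / |A| = 19/6 (already in lowest terms) ≈ 3.1667.
Reference: AP of size 6 gives K = 11/6 ≈ 1.8333; a fully generic set of size 6 gives K ≈ 3.5000.

|A| = 6, |A + A| = 19, K = 19/6.


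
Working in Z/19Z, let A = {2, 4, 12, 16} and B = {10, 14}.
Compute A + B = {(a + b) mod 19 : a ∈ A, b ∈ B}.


Work in Z/19Z: reduce every sum a + b modulo 19.
Enumerate all 8 pairs:
a = 2: 2+10=12, 2+14=16
a = 4: 4+10=14, 4+14=18
a = 12: 12+10=3, 12+14=7
a = 16: 16+10=7, 16+14=11
Distinct residues collected: {3, 7, 11, 12, 14, 16, 18}
|A + B| = 7 (out of 19 total residues).

A + B = {3, 7, 11, 12, 14, 16, 18}


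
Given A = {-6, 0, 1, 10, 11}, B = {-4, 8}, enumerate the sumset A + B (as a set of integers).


A + B = {a + b : a ∈ A, b ∈ B}.
Enumerate all |A|·|B| = 5·2 = 10 pairs (a, b) and collect distinct sums.
a = -6: -6+-4=-10, -6+8=2
a = 0: 0+-4=-4, 0+8=8
a = 1: 1+-4=-3, 1+8=9
a = 10: 10+-4=6, 10+8=18
a = 11: 11+-4=7, 11+8=19
Collecting distinct sums: A + B = {-10, -4, -3, 2, 6, 7, 8, 9, 18, 19}
|A + B| = 10

A + B = {-10, -4, -3, 2, 6, 7, 8, 9, 18, 19}


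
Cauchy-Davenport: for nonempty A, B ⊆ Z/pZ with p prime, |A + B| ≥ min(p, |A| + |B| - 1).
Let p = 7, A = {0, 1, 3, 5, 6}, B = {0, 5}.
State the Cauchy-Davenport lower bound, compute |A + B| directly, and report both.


Cauchy-Davenport: |A + B| ≥ min(p, |A| + |B| - 1) for A, B nonempty in Z/pZ.
|A| = 5, |B| = 2, p = 7.
CD lower bound = min(7, 5 + 2 - 1) = min(7, 6) = 6.
Compute A + B mod 7 directly:
a = 0: 0+0=0, 0+5=5
a = 1: 1+0=1, 1+5=6
a = 3: 3+0=3, 3+5=1
a = 5: 5+0=5, 5+5=3
a = 6: 6+0=6, 6+5=4
A + B = {0, 1, 3, 4, 5, 6}, so |A + B| = 6.
Verify: 6 ≥ 6? Yes ✓.

CD lower bound = 6, actual |A + B| = 6.


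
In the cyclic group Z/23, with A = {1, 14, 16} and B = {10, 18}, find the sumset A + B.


Work in Z/23Z: reduce every sum a + b modulo 23.
Enumerate all 6 pairs:
a = 1: 1+10=11, 1+18=19
a = 14: 14+10=1, 14+18=9
a = 16: 16+10=3, 16+18=11
Distinct residues collected: {1, 3, 9, 11, 19}
|A + B| = 5 (out of 23 total residues).

A + B = {1, 3, 9, 11, 19}


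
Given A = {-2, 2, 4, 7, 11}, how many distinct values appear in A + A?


A + A = {a + a' : a, a' ∈ A}; |A| = 5.
General bounds: 2|A| - 1 ≤ |A + A| ≤ |A|(|A|+1)/2, i.e. 9 ≤ |A + A| ≤ 15.
Lower bound 2|A|-1 is attained iff A is an arithmetic progression.
Enumerate sums a + a' for a ≤ a' (symmetric, so this suffices):
a = -2: -2+-2=-4, -2+2=0, -2+4=2, -2+7=5, -2+11=9
a = 2: 2+2=4, 2+4=6, 2+7=9, 2+11=13
a = 4: 4+4=8, 4+7=11, 4+11=15
a = 7: 7+7=14, 7+11=18
a = 11: 11+11=22
Distinct sums: {-4, 0, 2, 4, 5, 6, 8, 9, 11, 13, 14, 15, 18, 22}
|A + A| = 14

|A + A| = 14


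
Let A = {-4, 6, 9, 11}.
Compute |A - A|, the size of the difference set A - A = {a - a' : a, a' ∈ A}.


A - A = {a - a' : a, a' ∈ A}; |A| = 4.
Bounds: 2|A|-1 ≤ |A - A| ≤ |A|² - |A| + 1, i.e. 7 ≤ |A - A| ≤ 13.
Note: 0 ∈ A - A always (from a - a). The set is symmetric: if d ∈ A - A then -d ∈ A - A.
Enumerate nonzero differences d = a - a' with a > a' (then include -d):
Positive differences: {2, 3, 5, 10, 13, 15}
Full difference set: {0} ∪ (positive diffs) ∪ (negative diffs).
|A - A| = 1 + 2·6 = 13 (matches direct enumeration: 13).

|A - A| = 13


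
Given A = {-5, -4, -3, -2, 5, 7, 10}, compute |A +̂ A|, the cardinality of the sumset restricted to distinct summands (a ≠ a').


Restricted sumset: A +̂ A = {a + a' : a ∈ A, a' ∈ A, a ≠ a'}.
Equivalently, take A + A and drop any sum 2a that is achievable ONLY as a + a for a ∈ A (i.e. sums representable only with equal summands).
Enumerate pairs (a, a') with a < a' (symmetric, so each unordered pair gives one sum; this covers all a ≠ a'):
  -5 + -4 = -9
  -5 + -3 = -8
  -5 + -2 = -7
  -5 + 5 = 0
  -5 + 7 = 2
  -5 + 10 = 5
  -4 + -3 = -7
  -4 + -2 = -6
  -4 + 5 = 1
  -4 + 7 = 3
  -4 + 10 = 6
  -3 + -2 = -5
  -3 + 5 = 2
  -3 + 7 = 4
  -3 + 10 = 7
  -2 + 5 = 3
  -2 + 7 = 5
  -2 + 10 = 8
  5 + 7 = 12
  5 + 10 = 15
  7 + 10 = 17
Collected distinct sums: {-9, -8, -7, -6, -5, 0, 1, 2, 3, 4, 5, 6, 7, 8, 12, 15, 17}
|A +̂ A| = 17
(Reference bound: |A +̂ A| ≥ 2|A| - 3 for |A| ≥ 2, with |A| = 7 giving ≥ 11.)

|A +̂ A| = 17


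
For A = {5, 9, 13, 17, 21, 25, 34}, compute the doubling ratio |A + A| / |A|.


|A| = 7.
Compute A + A by enumerating all 49 pairs.
A + A = {10, 14, 18, 22, 26, 30, 34, 38, 39, 42, 43, 46, 47, 50, 51, 55, 59, 68}, so |A + A| = 18.
K = |A + A| / |A| = 18/7 (already in lowest terms) ≈ 2.5714.
Reference: AP of size 7 gives K = 13/7 ≈ 1.8571; a fully generic set of size 7 gives K ≈ 4.0000.

|A| = 7, |A + A| = 18, K = 18/7.


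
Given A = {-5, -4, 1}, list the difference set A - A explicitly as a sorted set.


A - A = {a - a' : a, a' ∈ A}.
Compute a - a' for each ordered pair (a, a'):
a = -5: -5--5=0, -5--4=-1, -5-1=-6
a = -4: -4--5=1, -4--4=0, -4-1=-5
a = 1: 1--5=6, 1--4=5, 1-1=0
Collecting distinct values (and noting 0 appears from a-a):
A - A = {-6, -5, -1, 0, 1, 5, 6}
|A - A| = 7

A - A = {-6, -5, -1, 0, 1, 5, 6}


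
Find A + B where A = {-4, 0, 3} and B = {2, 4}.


A + B = {a + b : a ∈ A, b ∈ B}.
Enumerate all |A|·|B| = 3·2 = 6 pairs (a, b) and collect distinct sums.
a = -4: -4+2=-2, -4+4=0
a = 0: 0+2=2, 0+4=4
a = 3: 3+2=5, 3+4=7
Collecting distinct sums: A + B = {-2, 0, 2, 4, 5, 7}
|A + B| = 6

A + B = {-2, 0, 2, 4, 5, 7}


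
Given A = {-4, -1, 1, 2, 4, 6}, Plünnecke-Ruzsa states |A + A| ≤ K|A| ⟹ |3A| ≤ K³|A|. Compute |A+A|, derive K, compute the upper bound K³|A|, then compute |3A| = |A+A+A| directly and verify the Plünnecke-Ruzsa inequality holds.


|A| = 6.
Step 1: Compute A + A by enumerating all 36 pairs.
A + A = {-8, -5, -3, -2, 0, 1, 2, 3, 4, 5, 6, 7, 8, 10, 12}, so |A + A| = 15.
Step 2: Doubling constant K = |A + A|/|A| = 15/6 = 15/6 ≈ 2.5000.
Step 3: Plünnecke-Ruzsa gives |3A| ≤ K³·|A| = (2.5000)³ · 6 ≈ 93.7500.
Step 4: Compute 3A = A + A + A directly by enumerating all triples (a,b,c) ∈ A³; |3A| = 25.
Step 5: Check 25 ≤ 93.7500? Yes ✓.

K = 15/6, Plünnecke-Ruzsa bound K³|A| ≈ 93.7500, |3A| = 25, inequality holds.


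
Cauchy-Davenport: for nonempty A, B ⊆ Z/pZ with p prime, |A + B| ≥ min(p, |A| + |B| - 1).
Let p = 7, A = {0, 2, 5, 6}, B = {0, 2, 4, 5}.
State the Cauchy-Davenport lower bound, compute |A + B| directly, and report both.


Cauchy-Davenport: |A + B| ≥ min(p, |A| + |B| - 1) for A, B nonempty in Z/pZ.
|A| = 4, |B| = 4, p = 7.
CD lower bound = min(7, 4 + 4 - 1) = min(7, 7) = 7.
Compute A + B mod 7 directly:
a = 0: 0+0=0, 0+2=2, 0+4=4, 0+5=5
a = 2: 2+0=2, 2+2=4, 2+4=6, 2+5=0
a = 5: 5+0=5, 5+2=0, 5+4=2, 5+5=3
a = 6: 6+0=6, 6+2=1, 6+4=3, 6+5=4
A + B = {0, 1, 2, 3, 4, 5, 6}, so |A + B| = 7.
Verify: 7 ≥ 7? Yes ✓.

CD lower bound = 7, actual |A + B| = 7.


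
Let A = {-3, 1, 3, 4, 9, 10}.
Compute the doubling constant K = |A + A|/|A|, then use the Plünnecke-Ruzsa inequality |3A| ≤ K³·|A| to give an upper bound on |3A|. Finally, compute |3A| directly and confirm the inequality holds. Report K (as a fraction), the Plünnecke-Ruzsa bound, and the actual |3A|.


|A| = 6.
Step 1: Compute A + A by enumerating all 36 pairs.
A + A = {-6, -2, 0, 1, 2, 4, 5, 6, 7, 8, 10, 11, 12, 13, 14, 18, 19, 20}, so |A + A| = 18.
Step 2: Doubling constant K = |A + A|/|A| = 18/6 = 18/6 ≈ 3.0000.
Step 3: Plünnecke-Ruzsa gives |3A| ≤ K³·|A| = (3.0000)³ · 6 ≈ 162.0000.
Step 4: Compute 3A = A + A + A directly by enumerating all triples (a,b,c) ∈ A³; |3A| = 33.
Step 5: Check 33 ≤ 162.0000? Yes ✓.

K = 18/6, Plünnecke-Ruzsa bound K³|A| ≈ 162.0000, |3A| = 33, inequality holds.


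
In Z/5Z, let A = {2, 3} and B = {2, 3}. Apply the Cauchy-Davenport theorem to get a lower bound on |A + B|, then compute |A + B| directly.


Cauchy-Davenport: |A + B| ≥ min(p, |A| + |B| - 1) for A, B nonempty in Z/pZ.
|A| = 2, |B| = 2, p = 5.
CD lower bound = min(5, 2 + 2 - 1) = min(5, 3) = 3.
Compute A + B mod 5 directly:
a = 2: 2+2=4, 2+3=0
a = 3: 3+2=0, 3+3=1
A + B = {0, 1, 4}, so |A + B| = 3.
Verify: 3 ≥ 3? Yes ✓.

CD lower bound = 3, actual |A + B| = 3.


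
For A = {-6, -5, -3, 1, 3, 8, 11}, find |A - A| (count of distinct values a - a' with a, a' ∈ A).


A - A = {a - a' : a, a' ∈ A}; |A| = 7.
Bounds: 2|A|-1 ≤ |A - A| ≤ |A|² - |A| + 1, i.e. 13 ≤ |A - A| ≤ 43.
Note: 0 ∈ A - A always (from a - a). The set is symmetric: if d ∈ A - A then -d ∈ A - A.
Enumerate nonzero differences d = a - a' with a > a' (then include -d):
Positive differences: {1, 2, 3, 4, 5, 6, 7, 8, 9, 10, 11, 13, 14, 16, 17}
Full difference set: {0} ∪ (positive diffs) ∪ (negative diffs).
|A - A| = 1 + 2·15 = 31 (matches direct enumeration: 31).

|A - A| = 31


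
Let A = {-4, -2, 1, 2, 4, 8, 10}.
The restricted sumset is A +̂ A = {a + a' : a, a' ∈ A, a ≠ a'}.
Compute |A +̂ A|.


Restricted sumset: A +̂ A = {a + a' : a ∈ A, a' ∈ A, a ≠ a'}.
Equivalently, take A + A and drop any sum 2a that is achievable ONLY as a + a for a ∈ A (i.e. sums representable only with equal summands).
Enumerate pairs (a, a') with a < a' (symmetric, so each unordered pair gives one sum; this covers all a ≠ a'):
  -4 + -2 = -6
  -4 + 1 = -3
  -4 + 2 = -2
  -4 + 4 = 0
  -4 + 8 = 4
  -4 + 10 = 6
  -2 + 1 = -1
  -2 + 2 = 0
  -2 + 4 = 2
  -2 + 8 = 6
  -2 + 10 = 8
  1 + 2 = 3
  1 + 4 = 5
  1 + 8 = 9
  1 + 10 = 11
  2 + 4 = 6
  2 + 8 = 10
  2 + 10 = 12
  4 + 8 = 12
  4 + 10 = 14
  8 + 10 = 18
Collected distinct sums: {-6, -3, -2, -1, 0, 2, 3, 4, 5, 6, 8, 9, 10, 11, 12, 14, 18}
|A +̂ A| = 17
(Reference bound: |A +̂ A| ≥ 2|A| - 3 for |A| ≥ 2, with |A| = 7 giving ≥ 11.)

|A +̂ A| = 17


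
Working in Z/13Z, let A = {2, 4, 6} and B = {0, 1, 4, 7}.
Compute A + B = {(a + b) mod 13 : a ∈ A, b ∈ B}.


Work in Z/13Z: reduce every sum a + b modulo 13.
Enumerate all 12 pairs:
a = 2: 2+0=2, 2+1=3, 2+4=6, 2+7=9
a = 4: 4+0=4, 4+1=5, 4+4=8, 4+7=11
a = 6: 6+0=6, 6+1=7, 6+4=10, 6+7=0
Distinct residues collected: {0, 2, 3, 4, 5, 6, 7, 8, 9, 10, 11}
|A + B| = 11 (out of 13 total residues).

A + B = {0, 2, 3, 4, 5, 6, 7, 8, 9, 10, 11}


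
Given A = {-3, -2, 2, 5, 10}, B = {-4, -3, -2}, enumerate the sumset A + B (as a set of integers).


A + B = {a + b : a ∈ A, b ∈ B}.
Enumerate all |A|·|B| = 5·3 = 15 pairs (a, b) and collect distinct sums.
a = -3: -3+-4=-7, -3+-3=-6, -3+-2=-5
a = -2: -2+-4=-6, -2+-3=-5, -2+-2=-4
a = 2: 2+-4=-2, 2+-3=-1, 2+-2=0
a = 5: 5+-4=1, 5+-3=2, 5+-2=3
a = 10: 10+-4=6, 10+-3=7, 10+-2=8
Collecting distinct sums: A + B = {-7, -6, -5, -4, -2, -1, 0, 1, 2, 3, 6, 7, 8}
|A + B| = 13

A + B = {-7, -6, -5, -4, -2, -1, 0, 1, 2, 3, 6, 7, 8}


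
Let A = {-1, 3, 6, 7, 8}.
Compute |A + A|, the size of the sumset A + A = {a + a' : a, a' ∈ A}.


A + A = {a + a' : a, a' ∈ A}; |A| = 5.
General bounds: 2|A| - 1 ≤ |A + A| ≤ |A|(|A|+1)/2, i.e. 9 ≤ |A + A| ≤ 15.
Lower bound 2|A|-1 is attained iff A is an arithmetic progression.
Enumerate sums a + a' for a ≤ a' (symmetric, so this suffices):
a = -1: -1+-1=-2, -1+3=2, -1+6=5, -1+7=6, -1+8=7
a = 3: 3+3=6, 3+6=9, 3+7=10, 3+8=11
a = 6: 6+6=12, 6+7=13, 6+8=14
a = 7: 7+7=14, 7+8=15
a = 8: 8+8=16
Distinct sums: {-2, 2, 5, 6, 7, 9, 10, 11, 12, 13, 14, 15, 16}
|A + A| = 13

|A + A| = 13


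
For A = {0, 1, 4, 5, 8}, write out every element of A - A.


A - A = {a - a' : a, a' ∈ A}.
Compute a - a' for each ordered pair (a, a'):
a = 0: 0-0=0, 0-1=-1, 0-4=-4, 0-5=-5, 0-8=-8
a = 1: 1-0=1, 1-1=0, 1-4=-3, 1-5=-4, 1-8=-7
a = 4: 4-0=4, 4-1=3, 4-4=0, 4-5=-1, 4-8=-4
a = 5: 5-0=5, 5-1=4, 5-4=1, 5-5=0, 5-8=-3
a = 8: 8-0=8, 8-1=7, 8-4=4, 8-5=3, 8-8=0
Collecting distinct values (and noting 0 appears from a-a):
A - A = {-8, -7, -5, -4, -3, -1, 0, 1, 3, 4, 5, 7, 8}
|A - A| = 13

A - A = {-8, -7, -5, -4, -3, -1, 0, 1, 3, 4, 5, 7, 8}


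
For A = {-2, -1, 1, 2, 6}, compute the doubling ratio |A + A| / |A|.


|A| = 5.
Compute A + A by enumerating all 25 pairs.
A + A = {-4, -3, -2, -1, 0, 1, 2, 3, 4, 5, 7, 8, 12}, so |A + A| = 13.
K = |A + A| / |A| = 13/5 (already in lowest terms) ≈ 2.6000.
Reference: AP of size 5 gives K = 9/5 ≈ 1.8000; a fully generic set of size 5 gives K ≈ 3.0000.

|A| = 5, |A + A| = 13, K = 13/5.


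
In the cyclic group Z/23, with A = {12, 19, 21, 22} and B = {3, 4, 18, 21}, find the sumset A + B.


Work in Z/23Z: reduce every sum a + b modulo 23.
Enumerate all 16 pairs:
a = 12: 12+3=15, 12+4=16, 12+18=7, 12+21=10
a = 19: 19+3=22, 19+4=0, 19+18=14, 19+21=17
a = 21: 21+3=1, 21+4=2, 21+18=16, 21+21=19
a = 22: 22+3=2, 22+4=3, 22+18=17, 22+21=20
Distinct residues collected: {0, 1, 2, 3, 7, 10, 14, 15, 16, 17, 19, 20, 22}
|A + B| = 13 (out of 23 total residues).

A + B = {0, 1, 2, 3, 7, 10, 14, 15, 16, 17, 19, 20, 22}


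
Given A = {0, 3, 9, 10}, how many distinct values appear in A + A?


A + A = {a + a' : a, a' ∈ A}; |A| = 4.
General bounds: 2|A| - 1 ≤ |A + A| ≤ |A|(|A|+1)/2, i.e. 7 ≤ |A + A| ≤ 10.
Lower bound 2|A|-1 is attained iff A is an arithmetic progression.
Enumerate sums a + a' for a ≤ a' (symmetric, so this suffices):
a = 0: 0+0=0, 0+3=3, 0+9=9, 0+10=10
a = 3: 3+3=6, 3+9=12, 3+10=13
a = 9: 9+9=18, 9+10=19
a = 10: 10+10=20
Distinct sums: {0, 3, 6, 9, 10, 12, 13, 18, 19, 20}
|A + A| = 10

|A + A| = 10


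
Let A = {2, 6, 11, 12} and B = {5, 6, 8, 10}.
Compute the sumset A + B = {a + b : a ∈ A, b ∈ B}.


A + B = {a + b : a ∈ A, b ∈ B}.
Enumerate all |A|·|B| = 4·4 = 16 pairs (a, b) and collect distinct sums.
a = 2: 2+5=7, 2+6=8, 2+8=10, 2+10=12
a = 6: 6+5=11, 6+6=12, 6+8=14, 6+10=16
a = 11: 11+5=16, 11+6=17, 11+8=19, 11+10=21
a = 12: 12+5=17, 12+6=18, 12+8=20, 12+10=22
Collecting distinct sums: A + B = {7, 8, 10, 11, 12, 14, 16, 17, 18, 19, 20, 21, 22}
|A + B| = 13

A + B = {7, 8, 10, 11, 12, 14, 16, 17, 18, 19, 20, 21, 22}


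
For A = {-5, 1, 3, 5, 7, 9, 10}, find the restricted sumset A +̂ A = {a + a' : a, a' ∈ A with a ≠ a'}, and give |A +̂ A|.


Restricted sumset: A +̂ A = {a + a' : a ∈ A, a' ∈ A, a ≠ a'}.
Equivalently, take A + A and drop any sum 2a that is achievable ONLY as a + a for a ∈ A (i.e. sums representable only with equal summands).
Enumerate pairs (a, a') with a < a' (symmetric, so each unordered pair gives one sum; this covers all a ≠ a'):
  -5 + 1 = -4
  -5 + 3 = -2
  -5 + 5 = 0
  -5 + 7 = 2
  -5 + 9 = 4
  -5 + 10 = 5
  1 + 3 = 4
  1 + 5 = 6
  1 + 7 = 8
  1 + 9 = 10
  1 + 10 = 11
  3 + 5 = 8
  3 + 7 = 10
  3 + 9 = 12
  3 + 10 = 13
  5 + 7 = 12
  5 + 9 = 14
  5 + 10 = 15
  7 + 9 = 16
  7 + 10 = 17
  9 + 10 = 19
Collected distinct sums: {-4, -2, 0, 2, 4, 5, 6, 8, 10, 11, 12, 13, 14, 15, 16, 17, 19}
|A +̂ A| = 17
(Reference bound: |A +̂ A| ≥ 2|A| - 3 for |A| ≥ 2, with |A| = 7 giving ≥ 11.)

|A +̂ A| = 17


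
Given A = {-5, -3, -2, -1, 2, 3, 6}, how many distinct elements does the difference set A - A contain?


A - A = {a - a' : a, a' ∈ A}; |A| = 7.
Bounds: 2|A|-1 ≤ |A - A| ≤ |A|² - |A| + 1, i.e. 13 ≤ |A - A| ≤ 43.
Note: 0 ∈ A - A always (from a - a). The set is symmetric: if d ∈ A - A then -d ∈ A - A.
Enumerate nonzero differences d = a - a' with a > a' (then include -d):
Positive differences: {1, 2, 3, 4, 5, 6, 7, 8, 9, 11}
Full difference set: {0} ∪ (positive diffs) ∪ (negative diffs).
|A - A| = 1 + 2·10 = 21 (matches direct enumeration: 21).

|A - A| = 21


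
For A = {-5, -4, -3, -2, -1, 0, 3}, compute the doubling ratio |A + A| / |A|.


|A| = 7.
Compute A + A by enumerating all 49 pairs.
A + A = {-10, -9, -8, -7, -6, -5, -4, -3, -2, -1, 0, 1, 2, 3, 6}, so |A + A| = 15.
K = |A + A| / |A| = 15/7 (already in lowest terms) ≈ 2.1429.
Reference: AP of size 7 gives K = 13/7 ≈ 1.8571; a fully generic set of size 7 gives K ≈ 4.0000.

|A| = 7, |A + A| = 15, K = 15/7.


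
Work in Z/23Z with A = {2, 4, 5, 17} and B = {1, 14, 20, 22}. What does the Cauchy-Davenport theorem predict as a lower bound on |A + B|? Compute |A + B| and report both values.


Cauchy-Davenport: |A + B| ≥ min(p, |A| + |B| - 1) for A, B nonempty in Z/pZ.
|A| = 4, |B| = 4, p = 23.
CD lower bound = min(23, 4 + 4 - 1) = min(23, 7) = 7.
Compute A + B mod 23 directly:
a = 2: 2+1=3, 2+14=16, 2+20=22, 2+22=1
a = 4: 4+1=5, 4+14=18, 4+20=1, 4+22=3
a = 5: 5+1=6, 5+14=19, 5+20=2, 5+22=4
a = 17: 17+1=18, 17+14=8, 17+20=14, 17+22=16
A + B = {1, 2, 3, 4, 5, 6, 8, 14, 16, 18, 19, 22}, so |A + B| = 12.
Verify: 12 ≥ 7? Yes ✓.

CD lower bound = 7, actual |A + B| = 12.


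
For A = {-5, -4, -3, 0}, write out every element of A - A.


A - A = {a - a' : a, a' ∈ A}.
Compute a - a' for each ordered pair (a, a'):
a = -5: -5--5=0, -5--4=-1, -5--3=-2, -5-0=-5
a = -4: -4--5=1, -4--4=0, -4--3=-1, -4-0=-4
a = -3: -3--5=2, -3--4=1, -3--3=0, -3-0=-3
a = 0: 0--5=5, 0--4=4, 0--3=3, 0-0=0
Collecting distinct values (and noting 0 appears from a-a):
A - A = {-5, -4, -3, -2, -1, 0, 1, 2, 3, 4, 5}
|A - A| = 11

A - A = {-5, -4, -3, -2, -1, 0, 1, 2, 3, 4, 5}


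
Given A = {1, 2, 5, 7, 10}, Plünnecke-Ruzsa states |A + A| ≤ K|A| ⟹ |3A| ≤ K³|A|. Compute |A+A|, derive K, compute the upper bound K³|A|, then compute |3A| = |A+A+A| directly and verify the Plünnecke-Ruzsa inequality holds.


|A| = 5.
Step 1: Compute A + A by enumerating all 25 pairs.
A + A = {2, 3, 4, 6, 7, 8, 9, 10, 11, 12, 14, 15, 17, 20}, so |A + A| = 14.
Step 2: Doubling constant K = |A + A|/|A| = 14/5 = 14/5 ≈ 2.8000.
Step 3: Plünnecke-Ruzsa gives |3A| ≤ K³·|A| = (2.8000)³ · 5 ≈ 109.7600.
Step 4: Compute 3A = A + A + A directly by enumerating all triples (a,b,c) ∈ A³; |3A| = 24.
Step 5: Check 24 ≤ 109.7600? Yes ✓.

K = 14/5, Plünnecke-Ruzsa bound K³|A| ≈ 109.7600, |3A| = 24, inequality holds.


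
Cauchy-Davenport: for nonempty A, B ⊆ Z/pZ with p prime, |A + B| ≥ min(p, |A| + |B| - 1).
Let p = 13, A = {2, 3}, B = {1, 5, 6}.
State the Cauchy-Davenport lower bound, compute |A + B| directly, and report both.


Cauchy-Davenport: |A + B| ≥ min(p, |A| + |B| - 1) for A, B nonempty in Z/pZ.
|A| = 2, |B| = 3, p = 13.
CD lower bound = min(13, 2 + 3 - 1) = min(13, 4) = 4.
Compute A + B mod 13 directly:
a = 2: 2+1=3, 2+5=7, 2+6=8
a = 3: 3+1=4, 3+5=8, 3+6=9
A + B = {3, 4, 7, 8, 9}, so |A + B| = 5.
Verify: 5 ≥ 4? Yes ✓.

CD lower bound = 4, actual |A + B| = 5.


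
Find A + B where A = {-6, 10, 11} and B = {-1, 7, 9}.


A + B = {a + b : a ∈ A, b ∈ B}.
Enumerate all |A|·|B| = 3·3 = 9 pairs (a, b) and collect distinct sums.
a = -6: -6+-1=-7, -6+7=1, -6+9=3
a = 10: 10+-1=9, 10+7=17, 10+9=19
a = 11: 11+-1=10, 11+7=18, 11+9=20
Collecting distinct sums: A + B = {-7, 1, 3, 9, 10, 17, 18, 19, 20}
|A + B| = 9

A + B = {-7, 1, 3, 9, 10, 17, 18, 19, 20}


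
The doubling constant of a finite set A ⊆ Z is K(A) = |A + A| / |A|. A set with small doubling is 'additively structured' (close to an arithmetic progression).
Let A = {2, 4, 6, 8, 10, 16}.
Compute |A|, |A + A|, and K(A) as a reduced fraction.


|A| = 6.
Compute A + A by enumerating all 36 pairs.
A + A = {4, 6, 8, 10, 12, 14, 16, 18, 20, 22, 24, 26, 32}, so |A + A| = 13.
K = |A + A| / |A| = 13/6 (already in lowest terms) ≈ 2.1667.
Reference: AP of size 6 gives K = 11/6 ≈ 1.8333; a fully generic set of size 6 gives K ≈ 3.5000.

|A| = 6, |A + A| = 13, K = 13/6.


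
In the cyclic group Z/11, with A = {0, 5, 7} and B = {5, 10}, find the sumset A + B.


Work in Z/11Z: reduce every sum a + b modulo 11.
Enumerate all 6 pairs:
a = 0: 0+5=5, 0+10=10
a = 5: 5+5=10, 5+10=4
a = 7: 7+5=1, 7+10=6
Distinct residues collected: {1, 4, 5, 6, 10}
|A + B| = 5 (out of 11 total residues).

A + B = {1, 4, 5, 6, 10}


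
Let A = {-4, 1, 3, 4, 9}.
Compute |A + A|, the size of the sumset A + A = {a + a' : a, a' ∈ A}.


A + A = {a + a' : a, a' ∈ A}; |A| = 5.
General bounds: 2|A| - 1 ≤ |A + A| ≤ |A|(|A|+1)/2, i.e. 9 ≤ |A + A| ≤ 15.
Lower bound 2|A|-1 is attained iff A is an arithmetic progression.
Enumerate sums a + a' for a ≤ a' (symmetric, so this suffices):
a = -4: -4+-4=-8, -4+1=-3, -4+3=-1, -4+4=0, -4+9=5
a = 1: 1+1=2, 1+3=4, 1+4=5, 1+9=10
a = 3: 3+3=6, 3+4=7, 3+9=12
a = 4: 4+4=8, 4+9=13
a = 9: 9+9=18
Distinct sums: {-8, -3, -1, 0, 2, 4, 5, 6, 7, 8, 10, 12, 13, 18}
|A + A| = 14

|A + A| = 14


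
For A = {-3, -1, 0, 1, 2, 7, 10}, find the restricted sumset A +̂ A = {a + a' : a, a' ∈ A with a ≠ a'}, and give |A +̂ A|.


Restricted sumset: A +̂ A = {a + a' : a ∈ A, a' ∈ A, a ≠ a'}.
Equivalently, take A + A and drop any sum 2a that is achievable ONLY as a + a for a ∈ A (i.e. sums representable only with equal summands).
Enumerate pairs (a, a') with a < a' (symmetric, so each unordered pair gives one sum; this covers all a ≠ a'):
  -3 + -1 = -4
  -3 + 0 = -3
  -3 + 1 = -2
  -3 + 2 = -1
  -3 + 7 = 4
  -3 + 10 = 7
  -1 + 0 = -1
  -1 + 1 = 0
  -1 + 2 = 1
  -1 + 7 = 6
  -1 + 10 = 9
  0 + 1 = 1
  0 + 2 = 2
  0 + 7 = 7
  0 + 10 = 10
  1 + 2 = 3
  1 + 7 = 8
  1 + 10 = 11
  2 + 7 = 9
  2 + 10 = 12
  7 + 10 = 17
Collected distinct sums: {-4, -3, -2, -1, 0, 1, 2, 3, 4, 6, 7, 8, 9, 10, 11, 12, 17}
|A +̂ A| = 17
(Reference bound: |A +̂ A| ≥ 2|A| - 3 for |A| ≥ 2, with |A| = 7 giving ≥ 11.)

|A +̂ A| = 17


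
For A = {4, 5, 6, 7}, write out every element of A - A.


A - A = {a - a' : a, a' ∈ A}.
Compute a - a' for each ordered pair (a, a'):
a = 4: 4-4=0, 4-5=-1, 4-6=-2, 4-7=-3
a = 5: 5-4=1, 5-5=0, 5-6=-1, 5-7=-2
a = 6: 6-4=2, 6-5=1, 6-6=0, 6-7=-1
a = 7: 7-4=3, 7-5=2, 7-6=1, 7-7=0
Collecting distinct values (and noting 0 appears from a-a):
A - A = {-3, -2, -1, 0, 1, 2, 3}
|A - A| = 7

A - A = {-3, -2, -1, 0, 1, 2, 3}


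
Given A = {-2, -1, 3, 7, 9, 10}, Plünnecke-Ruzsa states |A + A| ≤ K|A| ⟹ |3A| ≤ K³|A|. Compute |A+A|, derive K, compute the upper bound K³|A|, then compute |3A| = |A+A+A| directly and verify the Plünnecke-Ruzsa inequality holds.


|A| = 6.
Step 1: Compute A + A by enumerating all 36 pairs.
A + A = {-4, -3, -2, 1, 2, 5, 6, 7, 8, 9, 10, 12, 13, 14, 16, 17, 18, 19, 20}, so |A + A| = 19.
Step 2: Doubling constant K = |A + A|/|A| = 19/6 = 19/6 ≈ 3.1667.
Step 3: Plünnecke-Ruzsa gives |3A| ≤ K³·|A| = (3.1667)³ · 6 ≈ 190.5278.
Step 4: Compute 3A = A + A + A directly by enumerating all triples (a,b,c) ∈ A³; |3A| = 35.
Step 5: Check 35 ≤ 190.5278? Yes ✓.

K = 19/6, Plünnecke-Ruzsa bound K³|A| ≈ 190.5278, |3A| = 35, inequality holds.


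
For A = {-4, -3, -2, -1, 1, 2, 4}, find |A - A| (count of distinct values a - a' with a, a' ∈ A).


A - A = {a - a' : a, a' ∈ A}; |A| = 7.
Bounds: 2|A|-1 ≤ |A - A| ≤ |A|² - |A| + 1, i.e. 13 ≤ |A - A| ≤ 43.
Note: 0 ∈ A - A always (from a - a). The set is symmetric: if d ∈ A - A then -d ∈ A - A.
Enumerate nonzero differences d = a - a' with a > a' (then include -d):
Positive differences: {1, 2, 3, 4, 5, 6, 7, 8}
Full difference set: {0} ∪ (positive diffs) ∪ (negative diffs).
|A - A| = 1 + 2·8 = 17 (matches direct enumeration: 17).

|A - A| = 17


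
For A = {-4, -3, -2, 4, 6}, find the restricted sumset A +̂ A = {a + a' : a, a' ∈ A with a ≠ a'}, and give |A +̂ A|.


Restricted sumset: A +̂ A = {a + a' : a ∈ A, a' ∈ A, a ≠ a'}.
Equivalently, take A + A and drop any sum 2a that is achievable ONLY as a + a for a ∈ A (i.e. sums representable only with equal summands).
Enumerate pairs (a, a') with a < a' (symmetric, so each unordered pair gives one sum; this covers all a ≠ a'):
  -4 + -3 = -7
  -4 + -2 = -6
  -4 + 4 = 0
  -4 + 6 = 2
  -3 + -2 = -5
  -3 + 4 = 1
  -3 + 6 = 3
  -2 + 4 = 2
  -2 + 6 = 4
  4 + 6 = 10
Collected distinct sums: {-7, -6, -5, 0, 1, 2, 3, 4, 10}
|A +̂ A| = 9
(Reference bound: |A +̂ A| ≥ 2|A| - 3 for |A| ≥ 2, with |A| = 5 giving ≥ 7.)

|A +̂ A| = 9


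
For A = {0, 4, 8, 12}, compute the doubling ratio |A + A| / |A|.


|A| = 4.
Compute A + A by enumerating all 16 pairs.
A + A = {0, 4, 8, 12, 16, 20, 24}, so |A + A| = 7.
K = |A + A| / |A| = 7/4 (already in lowest terms) ≈ 1.7500.
Reference: AP of size 4 gives K = 7/4 ≈ 1.7500; a fully generic set of size 4 gives K ≈ 2.5000.

|A| = 4, |A + A| = 7, K = 7/4.


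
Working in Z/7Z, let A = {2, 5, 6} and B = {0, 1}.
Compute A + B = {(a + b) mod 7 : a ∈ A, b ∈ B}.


Work in Z/7Z: reduce every sum a + b modulo 7.
Enumerate all 6 pairs:
a = 2: 2+0=2, 2+1=3
a = 5: 5+0=5, 5+1=6
a = 6: 6+0=6, 6+1=0
Distinct residues collected: {0, 2, 3, 5, 6}
|A + B| = 5 (out of 7 total residues).

A + B = {0, 2, 3, 5, 6}


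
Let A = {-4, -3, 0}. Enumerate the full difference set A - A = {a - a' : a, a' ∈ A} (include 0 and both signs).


A - A = {a - a' : a, a' ∈ A}.
Compute a - a' for each ordered pair (a, a'):
a = -4: -4--4=0, -4--3=-1, -4-0=-4
a = -3: -3--4=1, -3--3=0, -3-0=-3
a = 0: 0--4=4, 0--3=3, 0-0=0
Collecting distinct values (and noting 0 appears from a-a):
A - A = {-4, -3, -1, 0, 1, 3, 4}
|A - A| = 7

A - A = {-4, -3, -1, 0, 1, 3, 4}


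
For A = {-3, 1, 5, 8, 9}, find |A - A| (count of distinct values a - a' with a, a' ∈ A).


A - A = {a - a' : a, a' ∈ A}; |A| = 5.
Bounds: 2|A|-1 ≤ |A - A| ≤ |A|² - |A| + 1, i.e. 9 ≤ |A - A| ≤ 21.
Note: 0 ∈ A - A always (from a - a). The set is symmetric: if d ∈ A - A then -d ∈ A - A.
Enumerate nonzero differences d = a - a' with a > a' (then include -d):
Positive differences: {1, 3, 4, 7, 8, 11, 12}
Full difference set: {0} ∪ (positive diffs) ∪ (negative diffs).
|A - A| = 1 + 2·7 = 15 (matches direct enumeration: 15).

|A - A| = 15


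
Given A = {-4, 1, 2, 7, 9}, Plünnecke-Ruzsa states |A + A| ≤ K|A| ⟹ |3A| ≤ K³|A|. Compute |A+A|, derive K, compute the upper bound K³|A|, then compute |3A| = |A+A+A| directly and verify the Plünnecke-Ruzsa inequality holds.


|A| = 5.
Step 1: Compute A + A by enumerating all 25 pairs.
A + A = {-8, -3, -2, 2, 3, 4, 5, 8, 9, 10, 11, 14, 16, 18}, so |A + A| = 14.
Step 2: Doubling constant K = |A + A|/|A| = 14/5 = 14/5 ≈ 2.8000.
Step 3: Plünnecke-Ruzsa gives |3A| ≤ K³·|A| = (2.8000)³ · 5 ≈ 109.7600.
Step 4: Compute 3A = A + A + A directly by enumerating all triples (a,b,c) ∈ A³; |3A| = 28.
Step 5: Check 28 ≤ 109.7600? Yes ✓.

K = 14/5, Plünnecke-Ruzsa bound K³|A| ≈ 109.7600, |3A| = 28, inequality holds.


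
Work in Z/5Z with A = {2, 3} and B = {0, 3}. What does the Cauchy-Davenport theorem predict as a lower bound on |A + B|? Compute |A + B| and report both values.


Cauchy-Davenport: |A + B| ≥ min(p, |A| + |B| - 1) for A, B nonempty in Z/pZ.
|A| = 2, |B| = 2, p = 5.
CD lower bound = min(5, 2 + 2 - 1) = min(5, 3) = 3.
Compute A + B mod 5 directly:
a = 2: 2+0=2, 2+3=0
a = 3: 3+0=3, 3+3=1
A + B = {0, 1, 2, 3}, so |A + B| = 4.
Verify: 4 ≥ 3? Yes ✓.

CD lower bound = 3, actual |A + B| = 4.


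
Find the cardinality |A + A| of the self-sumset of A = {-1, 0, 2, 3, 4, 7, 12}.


A + A = {a + a' : a, a' ∈ A}; |A| = 7.
General bounds: 2|A| - 1 ≤ |A + A| ≤ |A|(|A|+1)/2, i.e. 13 ≤ |A + A| ≤ 28.
Lower bound 2|A|-1 is attained iff A is an arithmetic progression.
Enumerate sums a + a' for a ≤ a' (symmetric, so this suffices):
a = -1: -1+-1=-2, -1+0=-1, -1+2=1, -1+3=2, -1+4=3, -1+7=6, -1+12=11
a = 0: 0+0=0, 0+2=2, 0+3=3, 0+4=4, 0+7=7, 0+12=12
a = 2: 2+2=4, 2+3=5, 2+4=6, 2+7=9, 2+12=14
a = 3: 3+3=6, 3+4=7, 3+7=10, 3+12=15
a = 4: 4+4=8, 4+7=11, 4+12=16
a = 7: 7+7=14, 7+12=19
a = 12: 12+12=24
Distinct sums: {-2, -1, 0, 1, 2, 3, 4, 5, 6, 7, 8, 9, 10, 11, 12, 14, 15, 16, 19, 24}
|A + A| = 20

|A + A| = 20


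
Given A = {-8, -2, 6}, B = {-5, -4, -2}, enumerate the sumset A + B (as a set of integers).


A + B = {a + b : a ∈ A, b ∈ B}.
Enumerate all |A|·|B| = 3·3 = 9 pairs (a, b) and collect distinct sums.
a = -8: -8+-5=-13, -8+-4=-12, -8+-2=-10
a = -2: -2+-5=-7, -2+-4=-6, -2+-2=-4
a = 6: 6+-5=1, 6+-4=2, 6+-2=4
Collecting distinct sums: A + B = {-13, -12, -10, -7, -6, -4, 1, 2, 4}
|A + B| = 9

A + B = {-13, -12, -10, -7, -6, -4, 1, 2, 4}


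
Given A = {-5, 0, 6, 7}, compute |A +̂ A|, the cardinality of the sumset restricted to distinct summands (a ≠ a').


Restricted sumset: A +̂ A = {a + a' : a ∈ A, a' ∈ A, a ≠ a'}.
Equivalently, take A + A and drop any sum 2a that is achievable ONLY as a + a for a ∈ A (i.e. sums representable only with equal summands).
Enumerate pairs (a, a') with a < a' (symmetric, so each unordered pair gives one sum; this covers all a ≠ a'):
  -5 + 0 = -5
  -5 + 6 = 1
  -5 + 7 = 2
  0 + 6 = 6
  0 + 7 = 7
  6 + 7 = 13
Collected distinct sums: {-5, 1, 2, 6, 7, 13}
|A +̂ A| = 6
(Reference bound: |A +̂ A| ≥ 2|A| - 3 for |A| ≥ 2, with |A| = 4 giving ≥ 5.)

|A +̂ A| = 6


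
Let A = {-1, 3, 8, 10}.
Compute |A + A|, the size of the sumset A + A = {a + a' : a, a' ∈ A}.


A + A = {a + a' : a, a' ∈ A}; |A| = 4.
General bounds: 2|A| - 1 ≤ |A + A| ≤ |A|(|A|+1)/2, i.e. 7 ≤ |A + A| ≤ 10.
Lower bound 2|A|-1 is attained iff A is an arithmetic progression.
Enumerate sums a + a' for a ≤ a' (symmetric, so this suffices):
a = -1: -1+-1=-2, -1+3=2, -1+8=7, -1+10=9
a = 3: 3+3=6, 3+8=11, 3+10=13
a = 8: 8+8=16, 8+10=18
a = 10: 10+10=20
Distinct sums: {-2, 2, 6, 7, 9, 11, 13, 16, 18, 20}
|A + A| = 10

|A + A| = 10


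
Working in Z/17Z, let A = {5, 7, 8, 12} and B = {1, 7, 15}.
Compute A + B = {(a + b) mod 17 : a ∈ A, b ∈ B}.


Work in Z/17Z: reduce every sum a + b modulo 17.
Enumerate all 12 pairs:
a = 5: 5+1=6, 5+7=12, 5+15=3
a = 7: 7+1=8, 7+7=14, 7+15=5
a = 8: 8+1=9, 8+7=15, 8+15=6
a = 12: 12+1=13, 12+7=2, 12+15=10
Distinct residues collected: {2, 3, 5, 6, 8, 9, 10, 12, 13, 14, 15}
|A + B| = 11 (out of 17 total residues).

A + B = {2, 3, 5, 6, 8, 9, 10, 12, 13, 14, 15}


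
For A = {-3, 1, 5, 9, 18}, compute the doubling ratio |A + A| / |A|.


|A| = 5.
Compute A + A by enumerating all 25 pairs.
A + A = {-6, -2, 2, 6, 10, 14, 15, 18, 19, 23, 27, 36}, so |A + A| = 12.
K = |A + A| / |A| = 12/5 (already in lowest terms) ≈ 2.4000.
Reference: AP of size 5 gives K = 9/5 ≈ 1.8000; a fully generic set of size 5 gives K ≈ 3.0000.

|A| = 5, |A + A| = 12, K = 12/5.
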